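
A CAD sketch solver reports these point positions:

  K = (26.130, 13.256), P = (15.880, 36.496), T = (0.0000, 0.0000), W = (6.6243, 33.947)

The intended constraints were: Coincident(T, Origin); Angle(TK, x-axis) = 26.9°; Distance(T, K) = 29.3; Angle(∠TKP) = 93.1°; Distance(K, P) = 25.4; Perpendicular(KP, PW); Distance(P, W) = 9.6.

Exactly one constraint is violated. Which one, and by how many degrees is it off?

Perpendicular(KP, PW) — off by 8.40°.

T = (0.00, 0.00) ✓; TK at 26.90° ✓; |TK| = 29.30 ✓; ∠TKP = 93.10° ✓; |KP| = 25.40 ✓; ∠(KP, PW) = 81.60° ✗; |PW| = 9.600 ✓.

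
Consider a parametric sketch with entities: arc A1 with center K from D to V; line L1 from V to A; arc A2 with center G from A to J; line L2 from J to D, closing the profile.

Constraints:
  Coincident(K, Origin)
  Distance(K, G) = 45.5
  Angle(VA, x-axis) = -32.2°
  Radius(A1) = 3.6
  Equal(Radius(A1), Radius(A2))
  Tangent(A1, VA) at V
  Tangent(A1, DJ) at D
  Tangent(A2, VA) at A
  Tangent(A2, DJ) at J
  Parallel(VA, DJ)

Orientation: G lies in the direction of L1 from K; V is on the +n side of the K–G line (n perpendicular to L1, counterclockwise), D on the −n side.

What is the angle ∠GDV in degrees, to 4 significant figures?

85.48°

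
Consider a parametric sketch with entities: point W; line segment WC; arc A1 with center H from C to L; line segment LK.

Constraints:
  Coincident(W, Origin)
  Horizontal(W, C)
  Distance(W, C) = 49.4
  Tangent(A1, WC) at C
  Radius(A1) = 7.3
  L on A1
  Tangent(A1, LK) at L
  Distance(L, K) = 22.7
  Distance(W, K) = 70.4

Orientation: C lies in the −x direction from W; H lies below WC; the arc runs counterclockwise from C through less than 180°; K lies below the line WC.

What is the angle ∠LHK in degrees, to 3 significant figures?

72.2°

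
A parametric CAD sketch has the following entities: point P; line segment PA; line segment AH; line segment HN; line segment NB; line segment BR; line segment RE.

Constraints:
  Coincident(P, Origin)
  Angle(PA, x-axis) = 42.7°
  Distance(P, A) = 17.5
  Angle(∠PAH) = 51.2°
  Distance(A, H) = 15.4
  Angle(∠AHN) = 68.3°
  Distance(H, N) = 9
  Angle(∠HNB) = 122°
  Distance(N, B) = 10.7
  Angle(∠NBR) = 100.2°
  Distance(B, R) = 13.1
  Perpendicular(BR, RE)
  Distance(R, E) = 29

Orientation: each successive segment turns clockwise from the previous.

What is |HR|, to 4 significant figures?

18.55

∠HNB = 122.0° gives NB at 104.2° from the x-axis; with |NB| = 10.7, B = (2.714, 9.628). ∠NBR = 100.2° gives BR at 24.40° from the x-axis; with |BR| = 13.1, R = (14.64, 15.04). Then |HR| = |R − H| = 18.55.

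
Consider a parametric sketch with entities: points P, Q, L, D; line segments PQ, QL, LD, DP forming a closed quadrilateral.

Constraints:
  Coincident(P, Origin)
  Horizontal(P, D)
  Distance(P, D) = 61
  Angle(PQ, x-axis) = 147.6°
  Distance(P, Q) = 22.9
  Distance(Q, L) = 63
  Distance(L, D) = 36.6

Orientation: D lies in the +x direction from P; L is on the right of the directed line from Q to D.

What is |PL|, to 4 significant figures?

40.12

Checks: |QL| = 63.00 ✓; |LD| = 36.60 ✓.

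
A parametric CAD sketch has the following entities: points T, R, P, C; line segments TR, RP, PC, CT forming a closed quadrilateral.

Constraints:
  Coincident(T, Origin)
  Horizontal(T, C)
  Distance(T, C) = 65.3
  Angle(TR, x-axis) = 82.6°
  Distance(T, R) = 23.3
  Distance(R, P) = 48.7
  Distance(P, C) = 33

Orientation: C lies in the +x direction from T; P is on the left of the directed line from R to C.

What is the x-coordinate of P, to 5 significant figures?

51.232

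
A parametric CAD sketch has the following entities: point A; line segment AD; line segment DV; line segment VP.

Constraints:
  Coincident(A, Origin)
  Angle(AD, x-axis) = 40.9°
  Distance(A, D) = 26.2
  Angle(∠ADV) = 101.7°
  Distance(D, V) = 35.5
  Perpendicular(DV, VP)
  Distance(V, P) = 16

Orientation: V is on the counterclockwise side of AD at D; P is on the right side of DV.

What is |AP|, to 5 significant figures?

58.317

A is at the origin; AD runs at 40.9° with length 26.2, so D = 26.2·(cos 40.9°, sin 40.9°) = (19.803, 17.154). ∠ADV = 101.7°, so DV runs at 40.9° + (180° − 101.7°) = 119.20° from the x-axis; with |DV| = 35.5, V = D + 35.5·(cos 119.20°, sin 119.20°) = (2.4843, 48.143). DV ⟂ VP; with |VP| = 16.0 on the right of DV, P = V + 16.0·(0.87292, 0.48786) = (16.451, 55.949). Then |AP| = |P − A| = 58.317.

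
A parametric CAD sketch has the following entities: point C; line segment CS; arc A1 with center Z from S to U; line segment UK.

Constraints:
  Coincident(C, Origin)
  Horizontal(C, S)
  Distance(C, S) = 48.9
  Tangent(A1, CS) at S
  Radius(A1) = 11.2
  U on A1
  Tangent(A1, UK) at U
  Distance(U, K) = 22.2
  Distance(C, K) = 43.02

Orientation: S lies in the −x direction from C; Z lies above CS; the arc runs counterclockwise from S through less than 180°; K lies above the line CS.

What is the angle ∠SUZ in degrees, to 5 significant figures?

53.555°

Checks: |ZU| = 11.20 ✓; ∠(ZU, UK) = 90.00° ✓; |UK| = 22.20 ✓; |CK| = 43.02 ✓.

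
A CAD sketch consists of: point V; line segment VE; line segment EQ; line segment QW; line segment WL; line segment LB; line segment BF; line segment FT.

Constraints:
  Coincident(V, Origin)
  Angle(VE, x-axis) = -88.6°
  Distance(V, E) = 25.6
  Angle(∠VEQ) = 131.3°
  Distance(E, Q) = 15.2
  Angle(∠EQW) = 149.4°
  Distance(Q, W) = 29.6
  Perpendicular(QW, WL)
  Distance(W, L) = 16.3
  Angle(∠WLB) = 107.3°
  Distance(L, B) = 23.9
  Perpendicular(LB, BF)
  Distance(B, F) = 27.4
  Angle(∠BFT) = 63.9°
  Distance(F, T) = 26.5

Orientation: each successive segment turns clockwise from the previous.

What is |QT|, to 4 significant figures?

24.86

LB is perpendicular to BF, so BF runs at -60.60°; with |BF| = 27.4, F = (-8.632, -38.31). ∠BFT = 63.9° gives FT at -176.7° from the x-axis; with |FT| = 26.5, T = (-35.09, -39.83). Then |QT| = |T − Q| = 24.86.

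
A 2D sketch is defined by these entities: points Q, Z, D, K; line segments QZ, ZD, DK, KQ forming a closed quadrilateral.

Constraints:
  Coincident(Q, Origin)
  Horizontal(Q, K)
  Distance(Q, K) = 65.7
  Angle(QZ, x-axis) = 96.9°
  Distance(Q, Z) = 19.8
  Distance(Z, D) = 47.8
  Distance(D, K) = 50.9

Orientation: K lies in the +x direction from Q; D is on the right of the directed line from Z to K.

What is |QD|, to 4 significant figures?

30.18

Checks: |QK| = 65.70 ✓; |QZ| = 19.80 ✓; |ZD| = 47.80 ✓; |DK| = 50.90 ✓.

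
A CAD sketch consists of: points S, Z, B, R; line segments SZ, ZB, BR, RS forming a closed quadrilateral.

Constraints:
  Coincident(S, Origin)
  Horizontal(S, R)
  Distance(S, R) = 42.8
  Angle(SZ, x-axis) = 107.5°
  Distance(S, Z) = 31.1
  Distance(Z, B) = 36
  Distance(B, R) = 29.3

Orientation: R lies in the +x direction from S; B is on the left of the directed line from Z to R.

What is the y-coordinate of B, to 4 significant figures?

24.16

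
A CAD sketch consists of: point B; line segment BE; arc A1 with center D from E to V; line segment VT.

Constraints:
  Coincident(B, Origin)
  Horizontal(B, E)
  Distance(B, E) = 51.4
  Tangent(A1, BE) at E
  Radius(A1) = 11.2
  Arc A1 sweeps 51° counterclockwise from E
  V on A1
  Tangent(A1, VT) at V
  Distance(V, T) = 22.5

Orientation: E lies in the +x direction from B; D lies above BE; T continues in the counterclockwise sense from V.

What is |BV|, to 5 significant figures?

60.247

The tangent condition forces DE to be normal to BE, so D = E + (0, 11.2) = (51.400, 11.200). On A1, E sits at bearing -90° from D; a 51° counterclockwise sweep puts V at bearing -39°, so V = D + 11.2·(cos -39°, sin -39°) = (60.104, 4.1516). Then |BV| = |V − B| = 60.247.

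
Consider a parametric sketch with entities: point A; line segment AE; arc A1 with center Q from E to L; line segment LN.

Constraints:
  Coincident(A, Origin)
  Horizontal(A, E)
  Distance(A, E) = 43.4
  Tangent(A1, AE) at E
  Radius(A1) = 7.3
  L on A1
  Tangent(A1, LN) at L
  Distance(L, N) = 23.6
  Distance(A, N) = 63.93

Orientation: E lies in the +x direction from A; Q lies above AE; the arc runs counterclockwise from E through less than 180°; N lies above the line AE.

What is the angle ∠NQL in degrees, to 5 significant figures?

72.812°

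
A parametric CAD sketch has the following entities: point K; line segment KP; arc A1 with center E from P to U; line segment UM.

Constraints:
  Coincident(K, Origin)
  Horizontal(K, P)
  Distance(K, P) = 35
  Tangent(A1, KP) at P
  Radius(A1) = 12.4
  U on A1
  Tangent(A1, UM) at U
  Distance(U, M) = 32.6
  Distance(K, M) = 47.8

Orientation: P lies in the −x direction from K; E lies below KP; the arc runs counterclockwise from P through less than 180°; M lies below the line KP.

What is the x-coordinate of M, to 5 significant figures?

-19.496

Checks: |EU| = 12.40 ✓; ∠(EU, UM) = 90.00° ✓; |UM| = 32.60 ✓; |KM| = 47.80 ✓.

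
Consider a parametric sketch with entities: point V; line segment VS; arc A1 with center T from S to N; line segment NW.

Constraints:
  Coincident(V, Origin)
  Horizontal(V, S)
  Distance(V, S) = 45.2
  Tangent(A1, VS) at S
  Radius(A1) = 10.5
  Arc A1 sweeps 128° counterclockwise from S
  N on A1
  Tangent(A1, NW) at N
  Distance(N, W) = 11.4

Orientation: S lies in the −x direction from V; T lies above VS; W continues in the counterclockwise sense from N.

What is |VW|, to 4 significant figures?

51.03

V is at the origin; V and S share the same y with |VS| = 45.2 and S on the −x side, so S = (-45.20, 0.000). Since A1 is tangent to VS there, TS ⟂ VS, so T = S + (0, 10.5) = (-45.20, 10.50). On A1, S sits at bearing -90° from T; a 128° counterclockwise sweep puts N at bearing 38°, so N = T + 10.5·(cos 38°, sin 38°) = (-36.93, 16.96). The tangent condition forces TN to be normal to NW, so NW runs along (−sin 38°, cos 38°); with |NW| = 11.4, W = (-43.94, 25.95). Then |VW| = |W − V| = 51.03.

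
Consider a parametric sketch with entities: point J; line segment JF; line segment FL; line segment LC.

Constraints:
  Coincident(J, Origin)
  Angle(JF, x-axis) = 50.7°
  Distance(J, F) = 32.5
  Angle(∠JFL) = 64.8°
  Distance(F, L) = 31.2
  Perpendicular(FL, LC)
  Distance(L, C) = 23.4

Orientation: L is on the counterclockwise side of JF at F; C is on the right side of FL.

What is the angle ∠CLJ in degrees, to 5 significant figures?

149.44°

J is at the origin; JF runs at 50.7° with length 32.5, so F = 32.5·(cos 50.7°, sin 50.7°) = (20.585, 25.150). ∠JFL = 64.8°, so FL runs at 50.7° + (180° − 64.8°) = 165.90° from the x-axis; with |FL| = 31.2, L = F + 31.2·(cos 165.90°, sin 165.90°) = (-9.6751, 32.751). FL is perpendicular to LC; with |LC| = 23.4 on the right of FL, C = L + 23.4·(0.24362, 0.96987) = (-3.9745, 55.446). Then cos ∠CLJ = LC·LJ / (|LC||LJ|), giving 149.44°.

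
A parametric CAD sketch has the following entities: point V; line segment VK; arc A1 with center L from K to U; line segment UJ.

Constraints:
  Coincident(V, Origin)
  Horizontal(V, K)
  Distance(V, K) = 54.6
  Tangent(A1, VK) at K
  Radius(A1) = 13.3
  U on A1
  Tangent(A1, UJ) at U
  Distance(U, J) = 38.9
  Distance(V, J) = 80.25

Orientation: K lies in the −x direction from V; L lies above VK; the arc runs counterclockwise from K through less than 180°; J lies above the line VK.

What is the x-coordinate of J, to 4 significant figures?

-59.23

V is at the origin; V and K share the same y with |VK| = 54.6 and K on the −x side, so K = (-54.60, 0.000). The tangent condition forces LK to be normal to VK, so L = K + (0, 13.3) = (-54.60, 13.30). Since LU ⟂ UJ (tangency), |LJ| = √(13.3² + 38.9²) = 41.11 regardless of where U sits on A1. So J lies on both circle(V, 80.25) and circle(L, 41.11); the above-VK intersection is J = (-59.23, 54.15). U is the foot of the tangent from J: U = (-42.58, 18.99).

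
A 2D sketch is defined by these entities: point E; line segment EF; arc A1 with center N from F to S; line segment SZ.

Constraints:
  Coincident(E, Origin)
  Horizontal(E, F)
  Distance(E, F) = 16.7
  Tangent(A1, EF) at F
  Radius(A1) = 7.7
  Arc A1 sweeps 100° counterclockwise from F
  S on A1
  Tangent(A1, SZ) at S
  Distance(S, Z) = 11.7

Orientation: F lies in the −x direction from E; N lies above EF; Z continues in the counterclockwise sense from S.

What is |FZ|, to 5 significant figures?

21.296

E is at the origin; E and F share the same y with |EF| = 16.7 and F on the −x side, so F = (-16.700, 0.0000). A1 meets EF tangentially, so NF is at right angles to EF, so N = F + (0, 7.7) = (-16.700, 7.7000). On A1, F sits at bearing -90° from N; a 100° counterclockwise sweep puts S at bearing 10°, so S = N + 7.7·(cos 10°, sin 10°) = (-9.1170, 9.0371). Since A1 is tangent to SZ there, NS ⟂ SZ, so SZ runs along (−sin 10°, cos 10°); with |SZ| = 11.7, Z = (-11.149, 20.559). Then |FZ| = |Z − F| = 21.296.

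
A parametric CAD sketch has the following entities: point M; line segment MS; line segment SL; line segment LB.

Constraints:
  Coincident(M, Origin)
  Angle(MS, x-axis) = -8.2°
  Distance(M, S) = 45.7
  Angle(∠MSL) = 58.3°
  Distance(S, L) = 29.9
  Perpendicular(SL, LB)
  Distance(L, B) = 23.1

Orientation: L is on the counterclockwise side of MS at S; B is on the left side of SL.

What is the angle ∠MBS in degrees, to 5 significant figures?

107.24°

M is at the origin; MS runs at -8.2° with length 45.7, so S = 45.7·(cos -8.2°, sin -8.2°) = (45.233, -6.5181). ∠MSL = 58.3°, so SL runs at -8.2° + (180° − 58.3°) = 113.50° from the x-axis; with |SL| = 29.9, L = S + 29.9·(cos 113.50°, sin 113.50°) = (33.310, 20.902). SL is perpendicular to LB; with |LB| = 23.1 on the left of SL, B = L + 23.1·(-0.91706, -0.39875) = (12.126, 11.691). Then cos ∠MBS = BM·BS / (|BM||BS|), giving 107.24°.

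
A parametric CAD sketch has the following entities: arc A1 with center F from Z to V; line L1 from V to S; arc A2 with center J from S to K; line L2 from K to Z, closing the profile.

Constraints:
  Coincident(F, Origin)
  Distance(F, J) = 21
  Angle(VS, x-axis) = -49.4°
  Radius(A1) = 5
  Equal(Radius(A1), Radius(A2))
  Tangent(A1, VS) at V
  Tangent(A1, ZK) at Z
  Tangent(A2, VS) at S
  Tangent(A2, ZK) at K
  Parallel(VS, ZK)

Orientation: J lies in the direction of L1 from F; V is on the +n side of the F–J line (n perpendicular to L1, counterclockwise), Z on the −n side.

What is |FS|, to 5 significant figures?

21.587

The slot axis is L1's direction at -49.4°, so u = (cos -49.4°, sin -49.4°) = (0.65077, -0.75927) and n = (−sin -49.4°, cos -49.4°) = (0.75927, 0.65077). F is at the origin and J lies 21.0 along u from F, so J = 21.0·u = (13.666, -15.945). Tangency of A1 to both parallel lines with radius 5.0 puts V and Z at F ± 5.0·n: V = (3.7964, 3.2539), Z = (-3.7964, -3.2539). Equal radii place S and K the same way about J: S = J + 5.0·n = (17.463, -12.691), K = J − 5.0·n = (9.8699, -19.199). Then |FS| = |S − F| = 21.587.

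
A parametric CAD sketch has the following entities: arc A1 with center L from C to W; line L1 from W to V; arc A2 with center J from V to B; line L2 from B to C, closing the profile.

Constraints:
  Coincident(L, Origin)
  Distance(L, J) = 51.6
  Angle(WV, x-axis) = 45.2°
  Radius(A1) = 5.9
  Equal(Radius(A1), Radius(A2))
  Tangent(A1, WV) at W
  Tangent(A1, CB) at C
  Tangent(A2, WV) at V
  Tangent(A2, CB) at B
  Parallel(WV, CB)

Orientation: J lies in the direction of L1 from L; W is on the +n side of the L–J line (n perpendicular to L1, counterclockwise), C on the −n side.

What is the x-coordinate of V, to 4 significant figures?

32.17

The slot axis is L1's direction at 45.2°, so u = (cos 45.2°, sin 45.2°) = (0.7046, 0.7096) and n = (−sin 45.2°, cos 45.2°) = (-0.7096, 0.7046). L is at the origin and J lies 51.6 along u from L, so J = 51.6·u = (36.36, 36.61). Tangency of A1 to both parallel lines with radius 5.9 puts W and C at L ± 5.9·n: W = (-4.186, 4.157), C = (4.186, -4.157). Equal radii place V and B the same way about J: V = J + 5.9·n = (32.17, 40.77), B = J − 5.9·n = (40.55, 32.46). So V.x = 32.17.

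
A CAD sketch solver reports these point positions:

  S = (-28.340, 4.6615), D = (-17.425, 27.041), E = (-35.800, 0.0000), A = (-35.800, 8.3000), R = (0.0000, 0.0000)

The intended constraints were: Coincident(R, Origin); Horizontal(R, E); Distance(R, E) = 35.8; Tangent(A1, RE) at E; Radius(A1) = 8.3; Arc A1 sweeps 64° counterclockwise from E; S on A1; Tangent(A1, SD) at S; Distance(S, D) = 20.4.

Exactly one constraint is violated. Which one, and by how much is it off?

Distance(S, D) = 20.4 — off by 4.50.

R = (0.00, 0.00) ✓; R.y = 0.00, E.y = 0.00 ✓; |RE| = 35.80 ✓; ∠(AE, ER) = 90.00° ✓; |AE| = 8.300 ✓; bearing(A→S) − bearing(A→E) = 64.00° ✓; |AS| = 8.300 ✓; ∠(AS, SD) = 90.00° ✓; |SD| = 24.90 ✗.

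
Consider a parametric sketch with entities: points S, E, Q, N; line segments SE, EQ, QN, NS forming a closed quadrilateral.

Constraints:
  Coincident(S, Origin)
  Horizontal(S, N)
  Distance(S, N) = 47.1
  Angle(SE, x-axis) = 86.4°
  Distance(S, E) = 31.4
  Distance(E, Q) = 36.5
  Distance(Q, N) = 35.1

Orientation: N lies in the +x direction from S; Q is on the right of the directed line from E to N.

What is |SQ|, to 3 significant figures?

12.7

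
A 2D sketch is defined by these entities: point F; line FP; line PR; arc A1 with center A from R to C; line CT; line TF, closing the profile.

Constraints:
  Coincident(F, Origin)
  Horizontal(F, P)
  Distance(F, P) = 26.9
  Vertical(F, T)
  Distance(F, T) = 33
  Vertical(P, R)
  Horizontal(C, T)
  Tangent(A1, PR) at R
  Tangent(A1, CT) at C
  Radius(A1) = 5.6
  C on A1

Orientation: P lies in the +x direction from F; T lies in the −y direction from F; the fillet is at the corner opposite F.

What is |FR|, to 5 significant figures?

38.398

The virtual corner opposite F is at (26.900, -33.000). Since A1 is tangent to PR there, AR ⟂ PR and A1 meets CT tangentially, so AC is at right angles to CT, with radius 5.6, so the center A sits 5.6 in from both sides at A = (21.300, -27.400). That places the tangent points at R = (26.900, -27.400) on PR and C = (21.300, -33.000) on CT. Then |FR| = |R − F| = 38.398.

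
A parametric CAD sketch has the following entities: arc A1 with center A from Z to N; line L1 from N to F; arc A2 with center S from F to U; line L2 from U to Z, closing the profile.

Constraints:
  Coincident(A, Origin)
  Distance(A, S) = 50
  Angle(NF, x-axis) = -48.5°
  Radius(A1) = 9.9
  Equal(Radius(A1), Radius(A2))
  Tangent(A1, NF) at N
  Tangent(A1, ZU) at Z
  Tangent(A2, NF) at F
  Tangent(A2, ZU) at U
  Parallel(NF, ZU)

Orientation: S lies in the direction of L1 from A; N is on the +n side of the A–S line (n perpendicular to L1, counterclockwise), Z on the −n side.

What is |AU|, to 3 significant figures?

51.0

The slot axis is L1's direction at -48.5°, so u = (cos -48.5°, sin -48.5°) = (0.663, -0.749) and n = (−sin -48.5°, cos -48.5°) = (0.749, 0.663). A is at the origin and S lies 50.0 along u from A, so S = 50.0·u = (33.1, -37.4). Tangency of A1 to both parallel lines with radius 9.9 puts N and Z at A ± 9.9·n: N = (7.41, 6.56), Z = (-7.41, -6.56). Equal radii place F and U the same way about S: F = S + 9.9·n = (40.5, -30.9), U = S − 9.9·n = (25.7, -44.0). Then |AU| = |U − A| = 51.0.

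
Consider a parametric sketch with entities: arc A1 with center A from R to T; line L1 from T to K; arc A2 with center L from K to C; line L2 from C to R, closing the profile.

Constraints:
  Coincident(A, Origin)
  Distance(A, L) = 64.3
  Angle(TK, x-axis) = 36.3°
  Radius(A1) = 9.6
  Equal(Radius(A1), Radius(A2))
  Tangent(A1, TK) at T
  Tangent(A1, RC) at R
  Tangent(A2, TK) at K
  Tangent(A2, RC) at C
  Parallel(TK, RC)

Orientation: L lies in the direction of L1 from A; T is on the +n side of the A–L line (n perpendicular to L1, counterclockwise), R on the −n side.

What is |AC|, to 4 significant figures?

65.01

The slot axis is L1's direction at 36.3°, so u = (cos 36.3°, sin 36.3°) = (0.8059, 0.5920) and n = (−sin 36.3°, cos 36.3°) = (-0.5920, 0.8059). A is at the origin and L lies 64.3 along u from A, so L = 64.3·u = (51.82, 38.07). Tangency of A1 to both parallel lines with radius 9.6 puts T and R at A ± 9.6·n: T = (-5.683, 7.737), R = (5.683, -7.737). Equal radii place K and C the same way about L: K = L + 9.6·n = (46.14, 45.80), C = L − 9.6·n = (57.50, 30.33). Then |AC| = |C − A| = 65.01.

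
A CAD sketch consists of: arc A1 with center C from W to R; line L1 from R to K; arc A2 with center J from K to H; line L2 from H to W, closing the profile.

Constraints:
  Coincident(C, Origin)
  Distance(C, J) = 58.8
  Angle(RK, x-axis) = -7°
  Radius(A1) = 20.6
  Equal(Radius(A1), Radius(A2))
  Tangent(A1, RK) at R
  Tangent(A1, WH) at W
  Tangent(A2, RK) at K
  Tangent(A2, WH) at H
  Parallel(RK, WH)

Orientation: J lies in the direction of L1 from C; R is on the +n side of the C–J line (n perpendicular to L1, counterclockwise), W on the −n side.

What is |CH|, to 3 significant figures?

62.3

The slot axis is L1's direction at -7.0°, so u = (cos -7.0°, sin -7.0°) = (0.993, -0.122) and n = (−sin -7.0°, cos -7.0°) = (0.122, 0.993). C is at the origin and J lies 58.8 along u from C, so J = 58.8·u = (58.4, -7.17). Tangency of A1 to both parallel lines with radius 20.6 puts R and W at C ± 20.6·n: R = (2.51, 20.4), W = (-2.51, -20.4). Equal radii place K and H the same way about J: K = J + 20.6·n = (60.9, 13.3), H = J − 20.6·n = (55.9, -27.6). Then |CH| = |H − C| = 62.3.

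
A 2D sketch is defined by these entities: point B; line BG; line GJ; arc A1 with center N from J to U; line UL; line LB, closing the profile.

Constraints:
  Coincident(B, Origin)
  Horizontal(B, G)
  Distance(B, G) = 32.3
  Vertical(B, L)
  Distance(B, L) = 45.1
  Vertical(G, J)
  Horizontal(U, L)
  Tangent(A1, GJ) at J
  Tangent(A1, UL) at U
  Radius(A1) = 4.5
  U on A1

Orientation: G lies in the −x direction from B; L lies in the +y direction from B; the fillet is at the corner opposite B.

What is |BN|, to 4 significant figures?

49.21

B is at the origin; B and G share the same y with |BG| = 32.3 and G on the −x side, so G = (-32.30, 0.000). B and L share the same x with |BL| = 45.1 and L on the +y side, so L = (0.000, 45.10). The virtual corner opposite B is at (-32.30, 45.10). Tangency of A1 to GJ means the radius NJ is perpendicular to GJ and A1 meets UL tangentially, so NU is at right angles to UL, with radius 4.5, so the center N sits 4.5 in from both sides at N = (-27.80, 40.60). Then |BN| = |N − B| = 49.21.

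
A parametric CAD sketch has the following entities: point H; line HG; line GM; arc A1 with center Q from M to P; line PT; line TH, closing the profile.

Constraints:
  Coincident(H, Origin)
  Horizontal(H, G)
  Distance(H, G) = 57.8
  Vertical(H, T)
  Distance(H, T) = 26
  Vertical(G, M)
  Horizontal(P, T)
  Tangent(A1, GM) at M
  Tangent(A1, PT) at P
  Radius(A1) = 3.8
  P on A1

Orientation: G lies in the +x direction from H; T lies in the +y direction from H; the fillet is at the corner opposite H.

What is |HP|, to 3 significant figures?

59.9

H is at the origin; HG is horizontal with |HG| = 57.8 and G on the +x side, so G = (57.8, 0.00). H and T share the same x with |HT| = 26.0 and T on the +y side, so T = (0.00, 26.0). The virtual corner opposite H is at (57.8, 26.0). The tangent condition forces QM to be normal to GM and tangency of A1 to PT means the radius QP is perpendicular to PT, with radius 3.8, so the center Q sits 3.8 in from both sides at Q = (54.0, 22.2). That places the tangent points at M = (57.8, 22.2) on GM and P = (54.0, 26.0) on PT. Then |HP| = |P − H| = 59.9.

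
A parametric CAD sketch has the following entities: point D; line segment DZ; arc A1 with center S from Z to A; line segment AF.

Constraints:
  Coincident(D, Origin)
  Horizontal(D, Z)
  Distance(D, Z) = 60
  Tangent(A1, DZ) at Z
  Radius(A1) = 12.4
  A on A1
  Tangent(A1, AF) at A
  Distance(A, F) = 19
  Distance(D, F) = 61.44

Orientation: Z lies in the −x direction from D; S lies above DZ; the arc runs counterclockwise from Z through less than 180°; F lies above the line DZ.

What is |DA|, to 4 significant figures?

50.08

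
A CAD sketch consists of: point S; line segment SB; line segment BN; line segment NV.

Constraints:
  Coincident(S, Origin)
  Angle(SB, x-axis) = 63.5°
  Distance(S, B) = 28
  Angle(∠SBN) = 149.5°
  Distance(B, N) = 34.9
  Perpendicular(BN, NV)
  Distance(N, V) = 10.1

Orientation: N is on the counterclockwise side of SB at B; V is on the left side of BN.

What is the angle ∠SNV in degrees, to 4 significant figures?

76.46°

S is at the origin; SB runs at 63.5° with length 28.0, so B = 28.0·(cos 63.5°, sin 63.5°) = (12.49, 25.06). ∠SBN = 149.5°, so BN runs at 63.5° + (180° − 149.5°) = 94.00° from the x-axis; with |BN| = 34.9, N = B + 34.9·(cos 94.00°, sin 94.00°) = (10.06, 59.87). The perpendicularity gives NV at right angles to BN; with |NV| = 10.1 on the left of BN, V = N + 10.1·(-0.9976, -0.06976) = (-0.01636, 59.17). Then cos ∠SNV = NS·NV / (|NS||NV|), giving 76.46°.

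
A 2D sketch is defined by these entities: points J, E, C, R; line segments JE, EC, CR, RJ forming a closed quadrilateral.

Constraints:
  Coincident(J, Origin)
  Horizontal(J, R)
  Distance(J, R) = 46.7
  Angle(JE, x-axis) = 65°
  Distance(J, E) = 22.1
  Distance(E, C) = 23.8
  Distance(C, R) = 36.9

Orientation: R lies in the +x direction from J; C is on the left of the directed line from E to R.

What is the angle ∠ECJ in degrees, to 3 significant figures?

15.9°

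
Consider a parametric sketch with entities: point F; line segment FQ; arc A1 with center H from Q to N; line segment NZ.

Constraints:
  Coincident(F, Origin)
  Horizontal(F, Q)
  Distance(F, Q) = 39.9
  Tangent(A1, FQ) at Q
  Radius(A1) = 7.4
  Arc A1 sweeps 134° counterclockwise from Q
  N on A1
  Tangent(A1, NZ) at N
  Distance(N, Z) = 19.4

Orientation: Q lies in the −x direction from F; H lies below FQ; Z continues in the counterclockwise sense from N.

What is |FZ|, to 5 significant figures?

41.351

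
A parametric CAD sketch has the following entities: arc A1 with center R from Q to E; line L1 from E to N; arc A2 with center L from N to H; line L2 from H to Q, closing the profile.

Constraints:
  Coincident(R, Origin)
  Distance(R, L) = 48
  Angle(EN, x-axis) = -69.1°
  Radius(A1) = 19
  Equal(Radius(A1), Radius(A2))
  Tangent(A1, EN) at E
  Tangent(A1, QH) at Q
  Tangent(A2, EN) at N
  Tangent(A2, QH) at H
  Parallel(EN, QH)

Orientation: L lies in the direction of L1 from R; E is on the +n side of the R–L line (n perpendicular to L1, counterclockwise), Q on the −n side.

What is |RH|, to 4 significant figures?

51.62

The slot axis is L1's direction at -69.1°, so u = (cos -69.1°, sin -69.1°) = (0.3567, -0.9342) and n = (−sin -69.1°, cos -69.1°) = (0.9342, 0.3567). R is at the origin and L lies 48.0 along u from R, so L = 48.0·u = (17.12, -44.84). Tangency of A1 to both parallel lines with radius 19.0 puts E and Q at R ± 19.0·n: E = (17.75, 6.778), Q = (-17.75, -6.778). Equal radii place N and H the same way about L: N = L + 19.0·n = (34.87, -38.06), H = L − 19.0·n = (-0.6265, -51.62). Then |RH| = |H − R| = 51.62.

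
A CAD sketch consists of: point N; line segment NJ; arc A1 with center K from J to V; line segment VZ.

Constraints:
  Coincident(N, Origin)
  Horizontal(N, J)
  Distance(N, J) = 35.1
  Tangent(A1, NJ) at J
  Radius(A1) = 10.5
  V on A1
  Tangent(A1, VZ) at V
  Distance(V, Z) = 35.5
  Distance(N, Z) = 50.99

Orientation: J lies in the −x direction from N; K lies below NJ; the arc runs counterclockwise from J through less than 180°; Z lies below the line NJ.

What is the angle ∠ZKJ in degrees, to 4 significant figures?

161.0°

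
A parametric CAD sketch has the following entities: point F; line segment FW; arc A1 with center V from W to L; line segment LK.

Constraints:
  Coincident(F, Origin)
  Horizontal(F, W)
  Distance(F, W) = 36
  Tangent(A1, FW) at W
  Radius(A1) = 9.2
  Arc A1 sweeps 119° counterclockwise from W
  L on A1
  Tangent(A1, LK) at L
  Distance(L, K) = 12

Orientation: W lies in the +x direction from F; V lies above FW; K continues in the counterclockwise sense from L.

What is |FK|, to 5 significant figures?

45.221

On A1, W sits at bearing -90° from V; a 119° counterclockwise sweep puts L at bearing 29°, so L = V + 9.2·(cos 29°, sin 29°) = (44.047, 13.660). The tangent condition forces VL to be normal to LK, so LK runs along (−sin 29°, cos 29°); with |LK| = 12.0, K = (38.229, 24.156). Then |FK| = |K − F| = 45.221.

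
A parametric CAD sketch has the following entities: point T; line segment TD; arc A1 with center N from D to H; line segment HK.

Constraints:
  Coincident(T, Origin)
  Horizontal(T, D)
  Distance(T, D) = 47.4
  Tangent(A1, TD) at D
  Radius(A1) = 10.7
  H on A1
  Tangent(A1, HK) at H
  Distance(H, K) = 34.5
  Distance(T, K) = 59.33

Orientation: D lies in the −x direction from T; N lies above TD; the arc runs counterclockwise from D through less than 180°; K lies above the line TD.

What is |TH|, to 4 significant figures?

38.35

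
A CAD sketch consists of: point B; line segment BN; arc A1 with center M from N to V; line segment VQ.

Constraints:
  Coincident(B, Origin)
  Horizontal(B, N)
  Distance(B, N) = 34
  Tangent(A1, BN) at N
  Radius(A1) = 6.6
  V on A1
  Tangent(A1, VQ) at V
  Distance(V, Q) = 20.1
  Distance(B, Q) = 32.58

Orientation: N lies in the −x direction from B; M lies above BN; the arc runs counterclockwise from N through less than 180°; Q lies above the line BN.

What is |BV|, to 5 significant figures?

28.071

B is at the origin; B and N share the same y with |BN| = 34.0 and N on the −x side, so N = (-34.000, 0.0000). Since A1 is tangent to BN there, MN ⟂ BN, so M = N + (0, 6.6) = (-34.000, 6.6000). Since MV ⟂ VQ (tangency), |MQ| = √(6.6² + 20.1²) = 21.156 regardless of where V sits on A1. So Q lies on both circle(B, 32.58) and circle(M, 21.156); the above-BN intersection is Q = (-22.004, 24.026). V is the foot of the tangent from Q: V = (-27.667, 4.7405).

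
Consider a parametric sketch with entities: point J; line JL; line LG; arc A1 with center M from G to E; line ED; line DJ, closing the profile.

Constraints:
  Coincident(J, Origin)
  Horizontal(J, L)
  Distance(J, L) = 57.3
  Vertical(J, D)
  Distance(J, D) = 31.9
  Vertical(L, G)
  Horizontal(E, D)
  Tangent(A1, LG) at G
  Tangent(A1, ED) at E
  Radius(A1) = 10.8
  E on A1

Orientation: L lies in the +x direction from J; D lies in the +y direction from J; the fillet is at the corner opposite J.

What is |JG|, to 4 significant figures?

61.06

J is at the origin; J and L share the same y with |JL| = 57.3 and L on the +x side, so L = (57.30, 0.000). JD is vertical with |JD| = 31.9 and D on the +y side, so D = (0.000, 31.90). The virtual corner opposite J is at (57.30, 31.90). Since A1 is tangent to LG there, MG ⟂ LG and since A1 is tangent to ED there, ME ⟂ ED, with radius 10.8, so the center M sits 10.8 in from both sides at M = (46.50, 21.10). That places the tangent points at G = (57.30, 21.10) on LG and E = (46.50, 31.90) on ED. Then |JG| = |G − J| = 61.06.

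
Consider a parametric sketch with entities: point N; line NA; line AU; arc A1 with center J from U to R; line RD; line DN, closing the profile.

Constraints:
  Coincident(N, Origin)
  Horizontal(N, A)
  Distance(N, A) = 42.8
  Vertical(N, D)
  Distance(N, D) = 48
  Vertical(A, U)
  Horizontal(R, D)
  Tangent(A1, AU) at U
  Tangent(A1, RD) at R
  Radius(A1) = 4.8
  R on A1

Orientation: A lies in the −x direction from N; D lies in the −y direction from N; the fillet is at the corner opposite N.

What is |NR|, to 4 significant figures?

61.22

N is at the origin; N and A share the same y with |NA| = 42.8 and A on the −x side, so A = (-42.80, 0.000). N and D share the same x with |ND| = 48.0 and D on the −y side, so D = (0.000, -48.00). The virtual corner opposite N is at (-42.80, -48.00). Tangency of A1 to AU means the radius JU is perpendicular to AU and since A1 is tangent to RD there, JR ⟂ RD, with radius 4.8, so the center J sits 4.8 in from both sides at J = (-38.00, -43.20). That places the tangent points at U = (-42.80, -43.20) on AU and R = (-38.00, -48.00) on RD. Then |NR| = |R − N| = 61.22.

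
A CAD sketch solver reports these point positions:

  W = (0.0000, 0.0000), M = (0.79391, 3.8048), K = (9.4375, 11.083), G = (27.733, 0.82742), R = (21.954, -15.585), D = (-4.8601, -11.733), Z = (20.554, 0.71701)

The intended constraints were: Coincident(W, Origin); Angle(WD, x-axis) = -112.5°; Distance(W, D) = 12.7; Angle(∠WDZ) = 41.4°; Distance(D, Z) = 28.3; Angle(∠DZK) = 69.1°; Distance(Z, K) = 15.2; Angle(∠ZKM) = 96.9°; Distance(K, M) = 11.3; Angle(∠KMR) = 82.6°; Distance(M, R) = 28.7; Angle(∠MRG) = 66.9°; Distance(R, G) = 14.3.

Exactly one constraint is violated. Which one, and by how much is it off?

Distance(R, G) = 14.3 — off by 3.10.

W = (0.00, 0.00) ✓; WD at -112.5° ✓; |WD| = 12.70 ✓; ∠WDZ = 41.40° ✓; |DZ| = 28.30 ✓; ∠DZK = 69.10° ✓; |ZK| = 15.20 ✓; ∠ZKM = 96.90° ✓; |KM| = 11.30 ✓; ∠KMR = 82.60° ✓; |MR| = 28.70 ✓; ∠MRG = 66.90° ✓; |RG| = 17.40 ✗.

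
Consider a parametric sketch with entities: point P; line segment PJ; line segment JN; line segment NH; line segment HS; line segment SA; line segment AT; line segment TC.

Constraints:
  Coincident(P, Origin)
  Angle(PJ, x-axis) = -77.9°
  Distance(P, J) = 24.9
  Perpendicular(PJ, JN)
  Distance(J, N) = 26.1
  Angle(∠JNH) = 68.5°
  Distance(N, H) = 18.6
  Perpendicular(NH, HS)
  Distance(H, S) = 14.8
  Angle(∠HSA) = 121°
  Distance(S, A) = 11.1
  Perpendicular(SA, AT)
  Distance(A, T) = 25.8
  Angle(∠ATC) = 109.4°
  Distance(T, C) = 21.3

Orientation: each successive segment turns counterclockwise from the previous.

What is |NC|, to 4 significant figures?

20.30

P is at the origin; PJ runs at -77.9° with length 24.9, so J = (5.220, -24.35). PJ is perpendicular to JN, so JN runs at 12.10°; with |JN| = 26.1, N = (30.74, -18.88). ∠JNH = 68.5° gives NH at 123.6° from the x-axis; with |NH| = 18.6, H = (20.45, -3.383). NH is perpendicular to HS, so HS runs at -146.4°; with |HS| = 14.8, S = (8.119, -11.57). ∠HSA = 121.0° gives SA at -87.40° from the x-axis; with |SA| = 11.1, A = (8.623, -22.66). SA is perpendicular to AT, so AT runs at 2.600°; with |AT| = 25.8, T = (34.40, -21.49). ∠ATC = 109.4° gives TC at 73.20° from the x-axis; with |TC| = 21.3, C = (40.55, -1.101). Then |NC| = |C − N| = 20.30.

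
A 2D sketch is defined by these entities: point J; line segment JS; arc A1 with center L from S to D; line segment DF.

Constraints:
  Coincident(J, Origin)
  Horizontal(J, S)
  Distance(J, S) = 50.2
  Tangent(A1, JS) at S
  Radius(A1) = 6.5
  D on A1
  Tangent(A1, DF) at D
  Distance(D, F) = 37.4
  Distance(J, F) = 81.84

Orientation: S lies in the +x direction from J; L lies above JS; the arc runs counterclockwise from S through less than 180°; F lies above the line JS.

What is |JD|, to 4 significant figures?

56.09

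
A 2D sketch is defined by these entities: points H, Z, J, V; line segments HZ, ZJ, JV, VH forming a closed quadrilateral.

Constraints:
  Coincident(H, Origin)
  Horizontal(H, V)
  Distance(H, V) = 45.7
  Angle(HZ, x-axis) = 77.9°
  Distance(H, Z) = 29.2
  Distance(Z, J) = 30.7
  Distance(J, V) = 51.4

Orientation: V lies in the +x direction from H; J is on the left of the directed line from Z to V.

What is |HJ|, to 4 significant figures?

56.83

Checks: |ZJ| = 30.70 ✓; |JV| = 51.40 ✓.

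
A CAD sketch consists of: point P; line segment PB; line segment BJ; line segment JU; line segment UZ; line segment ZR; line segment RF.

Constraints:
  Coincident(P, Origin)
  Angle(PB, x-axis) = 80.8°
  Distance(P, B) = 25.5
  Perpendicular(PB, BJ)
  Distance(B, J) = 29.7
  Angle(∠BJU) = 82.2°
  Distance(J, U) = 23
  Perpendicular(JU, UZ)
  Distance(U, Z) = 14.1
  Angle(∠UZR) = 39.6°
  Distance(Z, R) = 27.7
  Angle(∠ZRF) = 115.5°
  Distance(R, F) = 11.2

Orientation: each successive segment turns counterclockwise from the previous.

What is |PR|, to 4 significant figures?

40.94

JU is perpendicular to UZ, so UZ runs at -1.400°; with |UZ| = 14.1, Z = (-11.71, 6.583). ∠UZR = 39.6° gives ZR at 139.0° from the x-axis; with |ZR| = 27.7, R = (-32.61, 24.76). Then |PR| = |R − P| = 40.94.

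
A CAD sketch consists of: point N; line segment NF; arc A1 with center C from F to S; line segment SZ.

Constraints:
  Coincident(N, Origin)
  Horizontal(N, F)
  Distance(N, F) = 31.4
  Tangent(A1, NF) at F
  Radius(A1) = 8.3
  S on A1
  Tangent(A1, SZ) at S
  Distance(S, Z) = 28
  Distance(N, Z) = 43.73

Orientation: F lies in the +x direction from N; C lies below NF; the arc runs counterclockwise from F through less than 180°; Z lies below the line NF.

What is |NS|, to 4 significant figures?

24.64

N is at the origin; N and F share the same y with |NF| = 31.4 and F on the +x side, so F = (31.40, 0.000). Since A1 is tangent to NF there, CF ⟂ NF, so C = F + (0, -8.3) = (31.40, -8.300). Since CS ⟂ SZ (tangency), |CZ| = √(8.3² + 28.0²) = 29.20 regardless of where S sits on A1. So Z lies on both circle(N, 43.73) and circle(C, 29.20); the below-NF intersection is Z = (24.00, -36.55). S is the foot of the tangent from Z: S = (23.10, -8.567).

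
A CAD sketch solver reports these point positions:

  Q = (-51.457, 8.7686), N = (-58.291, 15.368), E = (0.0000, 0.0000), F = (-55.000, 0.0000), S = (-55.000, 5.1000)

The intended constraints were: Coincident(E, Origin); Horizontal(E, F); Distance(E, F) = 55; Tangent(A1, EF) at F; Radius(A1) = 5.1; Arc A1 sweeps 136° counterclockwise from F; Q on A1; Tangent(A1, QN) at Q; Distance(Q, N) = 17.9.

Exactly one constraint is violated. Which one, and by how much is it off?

Distance(Q, N) = 17.9 — off by 8.40.

E = (0.00, 0.00) ✓; E.y = 0.00, F.y = 0.00 ✓; |EF| = 55.00 ✓; ∠(SF, FE) = 90.00° ✓; |SF| = 5.100 ✓; bearing(S→Q) − bearing(S→F) = 136.0° ✓; |SQ| = 5.100 ✓; ∠(SQ, QN) = 90.00° ✓; |QN| = 9.500 ✗.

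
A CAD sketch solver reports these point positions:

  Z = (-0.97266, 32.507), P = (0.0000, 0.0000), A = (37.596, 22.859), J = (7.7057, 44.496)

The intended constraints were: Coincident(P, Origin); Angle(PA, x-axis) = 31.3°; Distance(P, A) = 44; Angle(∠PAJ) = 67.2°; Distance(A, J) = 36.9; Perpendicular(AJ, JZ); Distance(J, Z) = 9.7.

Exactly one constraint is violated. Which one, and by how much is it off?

Distance(J, Z) = 9.7 — off by 5.10.

P = (0.00, 0.00) ✓; PA at 31.30° ✓; |PA| = 44.00 ✓; ∠PAJ = 67.20° ✓; |AJ| = 36.90 ✓; ∠(AJ, JZ) = 90.00° ✓; |JZ| = 14.80 ✗.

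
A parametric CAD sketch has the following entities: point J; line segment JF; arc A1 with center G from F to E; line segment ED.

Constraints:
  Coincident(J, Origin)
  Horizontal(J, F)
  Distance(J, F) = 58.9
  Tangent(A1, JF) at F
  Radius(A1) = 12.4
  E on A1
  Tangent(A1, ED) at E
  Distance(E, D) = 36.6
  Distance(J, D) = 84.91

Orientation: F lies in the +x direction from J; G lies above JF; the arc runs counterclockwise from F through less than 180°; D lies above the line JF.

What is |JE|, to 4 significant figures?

72.49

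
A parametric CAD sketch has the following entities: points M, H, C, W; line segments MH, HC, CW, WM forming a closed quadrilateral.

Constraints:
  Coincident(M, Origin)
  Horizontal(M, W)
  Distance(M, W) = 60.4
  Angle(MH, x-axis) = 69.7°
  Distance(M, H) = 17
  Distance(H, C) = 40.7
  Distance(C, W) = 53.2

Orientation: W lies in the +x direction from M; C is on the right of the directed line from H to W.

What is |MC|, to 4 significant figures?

27.41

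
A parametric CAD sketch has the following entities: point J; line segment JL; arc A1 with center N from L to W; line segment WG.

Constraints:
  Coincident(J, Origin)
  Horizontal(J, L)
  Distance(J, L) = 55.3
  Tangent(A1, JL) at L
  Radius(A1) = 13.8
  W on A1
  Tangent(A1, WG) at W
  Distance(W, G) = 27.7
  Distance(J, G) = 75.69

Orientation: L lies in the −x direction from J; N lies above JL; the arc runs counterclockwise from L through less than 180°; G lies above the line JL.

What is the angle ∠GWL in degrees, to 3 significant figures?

116°

J is at the origin; J and L share the same y with |JL| = 55.3 and L on the −x side, so L = (-55.3, 0.00). Tangency of A1 to JL means the radius NL is perpendicular to JL, so N = L + (0, 13.8) = (-55.3, 13.8). Since NW ⟂ WG (tangency), |NG| = √(13.8² + 27.7²) = 30.9 regardless of where W sits on A1. So G lies on both circle(J, 75.69) and circle(N, 30.9); the above-JL intersection is G = (-61.5, 44.1). W is the foot of the tangent from G: W = (-44.4, 22.3).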